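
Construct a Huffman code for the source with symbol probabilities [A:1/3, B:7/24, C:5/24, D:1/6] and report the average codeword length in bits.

Huffman tree construction:
Combine smallest probabilities repeatedly
Resulting codes:
  A: 11 (length 2)
  B: 10 (length 2)
  C: 01 (length 2)
  D: 00 (length 2)
Average length = Σ p(s) × length(s) = 2.0000 bits


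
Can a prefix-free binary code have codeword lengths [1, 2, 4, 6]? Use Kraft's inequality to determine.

Kraft inequality: Σ 2^(-l_i) ≤ 1 for prefix-free code
Calculating: 2^(-1) + 2^(-2) + 2^(-4) + 2^(-6)
= 0.5 + 0.25 + 0.0625 + 0.015625
= 0.8281
Since 0.8281 ≤ 1, prefix-free code exists


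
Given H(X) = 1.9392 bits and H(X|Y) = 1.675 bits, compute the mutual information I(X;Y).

I(X;Y) = H(X) - H(X|Y)
I(X;Y) = 1.9392 - 1.675 = 0.2642 bits


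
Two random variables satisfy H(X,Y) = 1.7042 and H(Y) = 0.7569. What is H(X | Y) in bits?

Chain rule: H(X,Y) = H(X|Y) + H(Y)
H(X|Y) = H(X,Y) - H(Y) = 1.7042 - 0.7569 = 0.9473 bits


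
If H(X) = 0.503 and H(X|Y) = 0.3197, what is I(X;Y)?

I(X;Y) = H(X) - H(X|Y)
I(X;Y) = 0.503 - 0.3197 = 0.1833 bits


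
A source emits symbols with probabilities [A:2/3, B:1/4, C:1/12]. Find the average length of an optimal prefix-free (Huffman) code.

Huffman tree construction:
Combine smallest probabilities repeatedly
Resulting codes:
  A: 1 (length 1)
  B: 01 (length 2)
  C: 00 (length 2)
Average length = Σ p(s) × length(s) = 1.3333 bits


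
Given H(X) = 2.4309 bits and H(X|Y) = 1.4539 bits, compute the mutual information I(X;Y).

I(X;Y) = H(X) - H(X|Y)
I(X;Y) = 2.4309 - 1.4539 = 0.977 bits


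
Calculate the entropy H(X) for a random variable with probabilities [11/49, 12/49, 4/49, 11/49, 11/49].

H(X) = -Σ p(x) log₂ p(x)
  -11/49 × log₂(11/49) = 0.4838
  -12/49 × log₂(12/49) = 0.4971
  -4/49 × log₂(4/49) = 0.2951
  -11/49 × log₂(11/49) = 0.4838
  -11/49 × log₂(11/49) = 0.4838
H(X) = 2.2437 bits


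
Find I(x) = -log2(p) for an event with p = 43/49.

Information content I(x) = -log₂(p(x))
I = -log₂(43/49) = -log₂(0.8776)
I = 0.1884 bits


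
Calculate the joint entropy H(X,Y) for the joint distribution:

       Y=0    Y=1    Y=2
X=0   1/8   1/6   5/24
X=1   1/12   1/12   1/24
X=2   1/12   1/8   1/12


H(X,Y) = -Σ p(x,y) log₂ p(x,y)
  p(0,0)=1/8: -0.1250 × log₂(0.1250) = 0.3750
  p(0,1)=1/6: -0.1667 × log₂(0.1667) = 0.4308
  p(0,2)=5/24: -0.2083 × log₂(0.2083) = 0.4715
  p(1,0)=1/12: -0.0833 × log₂(0.0833) = 0.2987
  p(1,1)=1/12: -0.0833 × log₂(0.0833) = 0.2987
  p(1,2)=1/24: -0.0417 × log₂(0.0417) = 0.1910
  p(2,0)=1/12: -0.0833 × log₂(0.0833) = 0.2987
  p(2,1)=1/8: -0.1250 × log₂(0.1250) = 0.3750
  p(2,2)=1/12: -0.0833 × log₂(0.0833) = 0.2987
H(X,Y) = 3.0383 bits


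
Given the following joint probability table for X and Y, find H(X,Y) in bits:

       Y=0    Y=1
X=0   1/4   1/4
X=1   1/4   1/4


H(X,Y) = -Σ p(x,y) log₂ p(x,y)
  p(0,0)=1/4: -0.2500 × log₂(0.2500) = 0.5000
  p(0,1)=1/4: -0.2500 × log₂(0.2500) = 0.5000
  p(1,0)=1/4: -0.2500 × log₂(0.2500) = 0.5000
  p(1,1)=1/4: -0.2500 × log₂(0.2500) = 0.5000
H(X,Y) = 2.0000 bits


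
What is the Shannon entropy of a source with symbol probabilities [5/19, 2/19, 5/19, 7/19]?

H(X) = -Σ p(x) log₂ p(x)
  -5/19 × log₂(5/19) = 0.5068
  -2/19 × log₂(2/19) = 0.3419
  -5/19 × log₂(5/19) = 0.5068
  -7/19 × log₂(7/19) = 0.5307
H(X) = 1.8863 bits


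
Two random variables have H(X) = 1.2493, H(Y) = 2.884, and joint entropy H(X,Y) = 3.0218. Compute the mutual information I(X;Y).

I(X;Y) = H(X) + H(Y) - H(X,Y)
I(X;Y) = 1.2493 + 2.884 - 3.0218 = 1.1115 bits


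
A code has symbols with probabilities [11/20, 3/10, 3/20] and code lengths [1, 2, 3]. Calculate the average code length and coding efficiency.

Average length L = Σ p_i × l_i = 1.6000 bits
Entropy H = 1.4060 bits
Efficiency η = H/L × 100% = 87.88%


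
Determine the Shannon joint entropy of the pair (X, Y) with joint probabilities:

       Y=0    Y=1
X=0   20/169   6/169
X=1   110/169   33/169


H(X,Y) = -Σ p(x,y) log₂ p(x,y)
  p(0,0)=20/169: -0.1183 × log₂(0.1183) = 0.3644
  p(0,1)=6/169: -0.0355 × log₂(0.0355) = 0.1710
  p(1,0)=110/169: -0.6509 × log₂(0.6509) = 0.4032
  p(1,1)=33/169: -0.1953 × log₂(0.1953) = 0.4601
H(X,Y) = 1.3987 bits


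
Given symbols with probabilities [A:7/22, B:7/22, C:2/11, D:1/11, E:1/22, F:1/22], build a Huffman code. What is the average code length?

Huffman tree construction:
Combine smallest probabilities repeatedly
Resulting codes:
  A: 10 (length 2)
  B: 11 (length 2)
  C: 00 (length 2)
  D: 010 (length 3)
  E: 0110 (length 4)
  F: 0111 (length 4)
Average length = Σ p(s) × length(s) = 2.2727 bits


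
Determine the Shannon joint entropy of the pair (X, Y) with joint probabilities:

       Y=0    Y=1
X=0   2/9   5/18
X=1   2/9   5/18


H(X,Y) = -Σ p(x,y) log₂ p(x,y)
  p(0,0)=2/9: -0.2222 × log₂(0.2222) = 0.4822
  p(0,1)=5/18: -0.2778 × log₂(0.2778) = 0.5133
  p(1,0)=2/9: -0.2222 × log₂(0.2222) = 0.4822
  p(1,1)=5/18: -0.2778 × log₂(0.2778) = 0.5133
H(X,Y) = 1.9911 bits


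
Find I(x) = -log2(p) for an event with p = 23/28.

Information content I(x) = -log₂(p(x))
I = -log₂(23/28) = -log₂(0.8214)
I = 0.2838 bits


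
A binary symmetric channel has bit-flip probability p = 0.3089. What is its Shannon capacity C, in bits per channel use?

For BSC with error probability p:
C = 1 - H(p) where H(p) is binary entropy
H(0.3089) = -0.3089 × log₂(0.3089) - 0.6911 × log₂(0.6911)
H(p) = 0.8919
C = 1 - 0.8919 = 0.1081 bits/use


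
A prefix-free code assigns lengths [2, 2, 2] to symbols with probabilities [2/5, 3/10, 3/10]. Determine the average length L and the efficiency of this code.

Average length L = Σ p_i × l_i = 2.0000 bits
Entropy H = 1.5710 bits
Efficiency η = H/L × 100% = 78.55%


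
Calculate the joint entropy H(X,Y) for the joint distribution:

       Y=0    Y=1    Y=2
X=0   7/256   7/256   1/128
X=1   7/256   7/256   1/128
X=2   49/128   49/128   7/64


H(X,Y) = -Σ p(x,y) log₂ p(x,y)
  p(0,0)=7/256: -0.0273 × log₂(0.0273) = 0.1420
  p(0,1)=7/256: -0.0273 × log₂(0.0273) = 0.1420
  p(0,2)=1/128: -0.0078 × log₂(0.0078) = 0.0547
  p(1,0)=7/256: -0.0273 × log₂(0.0273) = 0.1420
  p(1,1)=7/256: -0.0273 × log₂(0.0273) = 0.1420
  p(1,2)=1/128: -0.0078 × log₂(0.0078) = 0.0547
  p(2,0)=49/128: -0.3828 × log₂(0.3828) = 0.5303
  p(2,1)=49/128: -0.3828 × log₂(0.3828) = 0.5303
  p(2,2)=7/64: -0.1094 × log₂(0.1094) = 0.3492
H(X,Y) = 2.0871 bits


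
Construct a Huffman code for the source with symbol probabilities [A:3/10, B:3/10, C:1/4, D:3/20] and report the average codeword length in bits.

Huffman tree construction:
Combine smallest probabilities repeatedly
Resulting codes:
  A: 10 (length 2)
  B: 11 (length 2)
  C: 01 (length 2)
  D: 00 (length 2)
Average length = Σ p(s) × length(s) = 2.0000 bits


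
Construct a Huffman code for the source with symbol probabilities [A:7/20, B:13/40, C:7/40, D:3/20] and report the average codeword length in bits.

Huffman tree construction:
Combine smallest probabilities repeatedly
Resulting codes:
  A: 0 (length 1)
  B: 10 (length 2)
  C: 111 (length 3)
  D: 110 (length 3)
Average length = Σ p(s) × length(s) = 1.9750 bits


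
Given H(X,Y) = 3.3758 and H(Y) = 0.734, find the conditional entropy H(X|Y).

Chain rule: H(X,Y) = H(X|Y) + H(Y)
H(X|Y) = H(X,Y) - H(Y) = 3.3758 - 0.734 = 2.6418 bits


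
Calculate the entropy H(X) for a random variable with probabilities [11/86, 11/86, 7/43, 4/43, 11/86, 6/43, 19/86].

H(X) = -Σ p(x) log₂ p(x)
  -11/86 × log₂(11/86) = 0.3795
  -11/86 × log₂(11/86) = 0.3795
  -7/43 × log₂(7/43) = 0.4263
  -4/43 × log₂(4/43) = 0.3187
  -11/86 × log₂(11/86) = 0.3795
  -6/43 × log₂(6/43) = 0.3965
  -19/86 × log₂(19/86) = 0.4813
H(X) = 2.7612 bits


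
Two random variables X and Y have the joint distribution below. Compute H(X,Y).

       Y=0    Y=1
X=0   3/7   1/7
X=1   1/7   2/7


H(X,Y) = -Σ p(x,y) log₂ p(x,y)
  p(0,0)=3/7: -0.4286 × log₂(0.4286) = 0.5239
  p(0,1)=1/7: -0.1429 × log₂(0.1429) = 0.4011
  p(1,0)=1/7: -0.1429 × log₂(0.1429) = 0.4011
  p(1,1)=2/7: -0.2857 × log₂(0.2857) = 0.5164
H(X,Y) = 1.8424 bits


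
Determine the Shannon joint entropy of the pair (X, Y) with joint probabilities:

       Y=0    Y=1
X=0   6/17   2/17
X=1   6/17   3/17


H(X,Y) = -Σ p(x,y) log₂ p(x,y)
  p(0,0)=6/17: -0.3529 × log₂(0.3529) = 0.5303
  p(0,1)=2/17: -0.1176 × log₂(0.1176) = 0.3632
  p(1,0)=6/17: -0.3529 × log₂(0.3529) = 0.5303
  p(1,1)=3/17: -0.1765 × log₂(0.1765) = 0.4416
H(X,Y) = 1.8654 bits


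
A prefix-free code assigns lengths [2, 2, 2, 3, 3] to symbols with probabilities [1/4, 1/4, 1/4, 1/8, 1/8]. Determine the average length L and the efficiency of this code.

Average length L = Σ p_i × l_i = 2.2500 bits
Entropy H = 2.2500 bits
Efficiency η = H/L × 100% = 100.00%


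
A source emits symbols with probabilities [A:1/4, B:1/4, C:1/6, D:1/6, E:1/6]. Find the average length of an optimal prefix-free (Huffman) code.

Huffman tree construction:
Combine smallest probabilities repeatedly
Resulting codes:
  A: 01 (length 2)
  B: 10 (length 2)
  C: 110 (length 3)
  D: 111 (length 3)
  E: 00 (length 2)
Average length = Σ p(s) × length(s) = 2.3333 bits


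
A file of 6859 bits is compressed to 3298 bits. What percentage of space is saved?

Space savings = (1 - Compressed/Original) × 100%
= (1 - 3298/6859) × 100%
= 51.92%


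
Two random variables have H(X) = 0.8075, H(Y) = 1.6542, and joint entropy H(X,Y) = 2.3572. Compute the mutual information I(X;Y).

I(X;Y) = H(X) + H(Y) - H(X,Y)
I(X;Y) = 0.8075 + 1.6542 - 2.3572 = 0.1045 bits


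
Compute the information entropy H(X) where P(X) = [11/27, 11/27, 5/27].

H(X) = -Σ p(x) log₂ p(x)
  -11/27 × log₂(11/27) = 0.5278
  -11/27 × log₂(11/27) = 0.5278
  -5/27 × log₂(5/27) = 0.4505
H(X) = 1.5061 bits


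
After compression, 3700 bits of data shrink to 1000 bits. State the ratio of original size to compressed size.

Compression ratio = Original / Compressed
= 3700 / 1000 = 3.70:1


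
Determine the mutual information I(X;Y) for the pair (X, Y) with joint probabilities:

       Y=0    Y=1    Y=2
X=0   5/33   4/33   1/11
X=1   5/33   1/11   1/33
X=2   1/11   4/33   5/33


H(X) = 1.5726, H(Y) = 1.5690, H(X,Y) = 3.0719
I(X;Y) = H(X) + H(Y) - H(X,Y) = 0.0697 bits


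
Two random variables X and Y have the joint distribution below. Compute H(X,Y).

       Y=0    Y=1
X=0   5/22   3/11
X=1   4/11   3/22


H(X,Y) = -Σ p(x,y) log₂ p(x,y)
  p(0,0)=5/22: -0.2273 × log₂(0.2273) = 0.4858
  p(0,1)=3/11: -0.2727 × log₂(0.2727) = 0.5112
  p(1,0)=4/11: -0.3636 × log₂(0.3636) = 0.5307
  p(1,1)=3/22: -0.1364 × log₂(0.1364) = 0.3920
H(X,Y) = 1.9197 bits


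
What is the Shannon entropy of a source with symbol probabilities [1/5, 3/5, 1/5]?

H(X) = -Σ p(x) log₂ p(x)
  -1/5 × log₂(1/5) = 0.4644
  -3/5 × log₂(3/5) = 0.4422
  -1/5 × log₂(1/5) = 0.4644
H(X) = 1.3710 bits


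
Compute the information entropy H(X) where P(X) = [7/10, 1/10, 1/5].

H(X) = -Σ p(x) log₂ p(x)
  -7/10 × log₂(7/10) = 0.3602
  -1/10 × log₂(1/10) = 0.3322
  -1/5 × log₂(1/5) = 0.4644
H(X) = 1.1568 bits


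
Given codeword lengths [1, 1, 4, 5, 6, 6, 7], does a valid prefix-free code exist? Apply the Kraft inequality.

Kraft inequality: Σ 2^(-l_i) ≤ 1 for prefix-free code
Calculating: 2^(-1) + 2^(-1) + 2^(-4) + 2^(-5) + 2^(-6) + 2^(-6) + 2^(-7)
= 0.5 + 0.5 + 0.0625 + 0.03125 + 0.015625 + 0.015625 + 0.0078125
= 1.1328
Since 1.1328 > 1, prefix-free code does not exist


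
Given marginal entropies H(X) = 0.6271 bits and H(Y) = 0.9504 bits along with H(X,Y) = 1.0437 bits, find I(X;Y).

I(X;Y) = H(X) + H(Y) - H(X,Y)
I(X;Y) = 0.6271 + 0.9504 - 1.0437 = 0.5338 bits


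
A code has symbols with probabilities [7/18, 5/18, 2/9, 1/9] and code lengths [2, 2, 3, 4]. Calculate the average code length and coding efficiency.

Average length L = Σ p_i × l_i = 2.4444 bits
Entropy H = 1.8776 bits
Efficiency η = H/L × 100% = 76.81%


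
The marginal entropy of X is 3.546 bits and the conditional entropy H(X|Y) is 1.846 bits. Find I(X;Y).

I(X;Y) = H(X) - H(X|Y)
I(X;Y) = 3.546 - 1.846 = 1.7 bits


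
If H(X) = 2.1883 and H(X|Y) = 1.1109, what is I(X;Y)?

I(X;Y) = H(X) - H(X|Y)
I(X;Y) = 2.1883 - 1.1109 = 1.0774 bits


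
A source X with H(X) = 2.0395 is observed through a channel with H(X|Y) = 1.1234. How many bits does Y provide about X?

I(X;Y) = H(X) - H(X|Y)
I(X;Y) = 2.0395 - 1.1234 = 0.9161 bits


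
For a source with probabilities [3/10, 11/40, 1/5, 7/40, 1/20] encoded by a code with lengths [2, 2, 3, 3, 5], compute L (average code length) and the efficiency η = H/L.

Average length L = Σ p_i × l_i = 2.5250 bits
Entropy H = 2.1538 bits
Efficiency η = H/L × 100% = 85.30%


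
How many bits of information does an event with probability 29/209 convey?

Information content I(x) = -log₂(p(x))
I = -log₂(29/209) = -log₂(0.1388)
I = 2.8494 bits


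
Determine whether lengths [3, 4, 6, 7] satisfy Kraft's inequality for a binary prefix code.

Kraft inequality: Σ 2^(-l_i) ≤ 1 for prefix-free code
Calculating: 2^(-3) + 2^(-4) + 2^(-6) + 2^(-7)
= 0.125 + 0.0625 + 0.015625 + 0.0078125
= 0.2109
Since 0.2109 ≤ 1, prefix-free code exists


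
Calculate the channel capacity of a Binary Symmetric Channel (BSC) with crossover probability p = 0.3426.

For BSC with error probability p:
C = 1 - H(p) where H(p) is binary entropy
H(0.3426) = -0.3426 × log₂(0.3426) - 0.6574 × log₂(0.6574)
H(p) = 0.9273
C = 1 - 0.9273 = 0.0727 bits/use


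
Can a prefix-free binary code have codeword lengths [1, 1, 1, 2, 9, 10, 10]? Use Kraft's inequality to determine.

Kraft inequality: Σ 2^(-l_i) ≤ 1 for prefix-free code
Calculating: 2^(-1) + 2^(-1) + 2^(-1) + 2^(-2) + 2^(-9) + 2^(-10) + 2^(-10)
= 0.5 + 0.5 + 0.5 + 0.25 + 0.001953125 + 0.0009765625 + 0.0009765625
= 1.7539
Since 1.7539 > 1, prefix-free code does not exist


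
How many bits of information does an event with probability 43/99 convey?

Information content I(x) = -log₂(p(x))
I = -log₂(43/99) = -log₂(0.4343)
I = 1.2031 bits


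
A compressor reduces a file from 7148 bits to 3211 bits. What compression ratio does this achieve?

Compression ratio = Original / Compressed
= 7148 / 3211 = 2.23:1


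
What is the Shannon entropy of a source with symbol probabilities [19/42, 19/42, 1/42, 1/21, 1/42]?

H(X) = -Σ p(x) log₂ p(x)
  -19/42 × log₂(19/42) = 0.5177
  -19/42 × log₂(19/42) = 0.5177
  -1/42 × log₂(1/42) = 0.1284
  -1/21 × log₂(1/21) = 0.2092
  -1/42 × log₂(1/42) = 0.1284
H(X) = 1.5013 bits


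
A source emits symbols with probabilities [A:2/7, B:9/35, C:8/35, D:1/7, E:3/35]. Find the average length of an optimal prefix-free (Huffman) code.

Huffman tree construction:
Combine smallest probabilities repeatedly
Resulting codes:
  A: 11 (length 2)
  B: 10 (length 2)
  C: 00 (length 2)
  D: 011 (length 3)
  E: 010 (length 3)
Average length = Σ p(s) × length(s) = 2.2286 bits


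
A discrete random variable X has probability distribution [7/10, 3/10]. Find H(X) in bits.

H(X) = -Σ p(x) log₂ p(x)
  -7/10 × log₂(7/10) = 0.3602
  -3/10 × log₂(3/10) = 0.5211
H(X) = 0.8813 bits


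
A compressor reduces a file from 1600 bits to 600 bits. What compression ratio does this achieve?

Compression ratio = Original / Compressed
= 1600 / 600 = 2.67:1


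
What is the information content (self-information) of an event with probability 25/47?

Information content I(x) = -log₂(p(x))
I = -log₂(25/47) = -log₂(0.5319)
I = 0.9107 bits


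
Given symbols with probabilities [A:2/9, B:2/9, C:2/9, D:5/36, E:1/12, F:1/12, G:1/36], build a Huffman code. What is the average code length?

Huffman tree construction:
Combine smallest probabilities repeatedly
Resulting codes:
  A: 00 (length 2)
  B: 01 (length 2)
  C: 10 (length 2)
  D: 110 (length 3)
  E: 11111 (length 5)
  F: 1110 (length 4)
  G: 11110 (length 5)
Average length = Σ p(s) × length(s) = 2.6389 bits


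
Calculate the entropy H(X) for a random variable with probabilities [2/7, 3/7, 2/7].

H(X) = -Σ p(x) log₂ p(x)
  -2/7 × log₂(2/7) = 0.5164
  -3/7 × log₂(3/7) = 0.5239
  -2/7 × log₂(2/7) = 0.5164
H(X) = 1.5567 bits


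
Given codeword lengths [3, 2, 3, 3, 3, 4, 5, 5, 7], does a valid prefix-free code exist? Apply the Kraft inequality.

Kraft inequality: Σ 2^(-l_i) ≤ 1 for prefix-free code
Calculating: 2^(-3) + 2^(-2) + 2^(-3) + 2^(-3) + 2^(-3) + 2^(-4) + 2^(-5) + 2^(-5) + 2^(-7)
= 0.125 + 0.25 + 0.125 + 0.125 + 0.125 + 0.0625 + 0.03125 + 0.03125 + 0.0078125
= 0.8828
Since 0.8828 ≤ 1, prefix-free code exists


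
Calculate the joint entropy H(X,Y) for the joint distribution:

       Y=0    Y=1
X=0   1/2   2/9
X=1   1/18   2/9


H(X,Y) = -Σ p(x,y) log₂ p(x,y)
  p(0,0)=1/2: -0.5000 × log₂(0.5000) = 0.5000
  p(0,1)=2/9: -0.2222 × log₂(0.2222) = 0.4822
  p(1,0)=1/18: -0.0556 × log₂(0.0556) = 0.2317
  p(1,1)=2/9: -0.2222 × log₂(0.2222) = 0.4822
H(X,Y) = 1.6961 bits


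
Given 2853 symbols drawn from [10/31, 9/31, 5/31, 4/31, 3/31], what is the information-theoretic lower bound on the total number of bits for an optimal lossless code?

Entropy H = 2.1764 bits/symbol
Minimum bits = H × n = 2.1764 × 2853
= 6209.14 bits


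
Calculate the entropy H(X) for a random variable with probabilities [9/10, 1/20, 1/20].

H(X) = -Σ p(x) log₂ p(x)
  -9/10 × log₂(9/10) = 0.1368
  -1/20 × log₂(1/20) = 0.2161
  -1/20 × log₂(1/20) = 0.2161
H(X) = 0.5690 bits


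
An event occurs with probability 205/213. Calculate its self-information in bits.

Information content I(x) = -log₂(p(x))
I = -log₂(205/213) = -log₂(0.9624)
I = 0.0552 bits


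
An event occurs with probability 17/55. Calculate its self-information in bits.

Information content I(x) = -log₂(p(x))
I = -log₂(17/55) = -log₂(0.3091)
I = 1.6939 bits


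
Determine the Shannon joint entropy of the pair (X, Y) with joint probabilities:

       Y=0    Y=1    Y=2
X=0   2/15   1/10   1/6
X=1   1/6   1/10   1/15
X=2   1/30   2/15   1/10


H(X,Y) = -Σ p(x,y) log₂ p(x,y)
  p(0,0)=2/15: -0.1333 × log₂(0.1333) = 0.3876
  p(0,1)=1/10: -0.1000 × log₂(0.1000) = 0.3322
  p(0,2)=1/6: -0.1667 × log₂(0.1667) = 0.4308
  p(1,0)=1/6: -0.1667 × log₂(0.1667) = 0.4308
  p(1,1)=1/10: -0.1000 × log₂(0.1000) = 0.3322
  p(1,2)=1/15: -0.0667 × log₂(0.0667) = 0.2605
  p(2,0)=1/30: -0.0333 × log₂(0.0333) = 0.1636
  p(2,1)=2/15: -0.1333 × log₂(0.1333) = 0.3876
  p(2,2)=1/10: -0.1000 × log₂(0.1000) = 0.3322
H(X,Y) = 3.0574 bits


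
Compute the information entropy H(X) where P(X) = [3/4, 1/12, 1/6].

H(X) = -Σ p(x) log₂ p(x)
  -3/4 × log₂(3/4) = 0.3113
  -1/12 × log₂(1/12) = 0.2987
  -1/6 × log₂(1/6) = 0.4308
H(X) = 1.0409 bits


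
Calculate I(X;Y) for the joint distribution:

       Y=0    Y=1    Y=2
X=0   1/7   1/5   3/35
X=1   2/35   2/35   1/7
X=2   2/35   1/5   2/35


H(X) = 1.5525, H(Y) = 1.5365, H(X,Y) = 2.9785
I(X;Y) = H(X) + H(Y) - H(X,Y) = 0.1105 bits


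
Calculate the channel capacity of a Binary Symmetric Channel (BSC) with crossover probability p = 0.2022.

For BSC with error probability p:
C = 1 - H(p) where H(p) is binary entropy
H(0.2022) = -0.2022 × log₂(0.2022) - 0.7978 × log₂(0.7978)
H(p) = 0.7263
C = 1 - 0.7263 = 0.2737 bits/use


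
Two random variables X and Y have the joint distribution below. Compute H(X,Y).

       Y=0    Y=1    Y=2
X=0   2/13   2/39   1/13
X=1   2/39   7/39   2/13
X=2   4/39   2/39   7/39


H(X,Y) = -Σ p(x,y) log₂ p(x,y)
  p(0,0)=2/13: -0.1538 × log₂(0.1538) = 0.4155
  p(0,1)=2/39: -0.0513 × log₂(0.0513) = 0.2198
  p(0,2)=1/13: -0.0769 × log₂(0.0769) = 0.2846
  p(1,0)=2/39: -0.0513 × log₂(0.0513) = 0.2198
  p(1,1)=7/39: -0.1795 × log₂(0.1795) = 0.4448
  p(1,2)=2/13: -0.1538 × log₂(0.1538) = 0.4155
  p(2,0)=4/39: -0.1026 × log₂(0.1026) = 0.3370
  p(2,1)=2/39: -0.0513 × log₂(0.0513) = 0.2198
  p(2,2)=7/39: -0.1795 × log₂(0.1795) = 0.4448
H(X,Y) = 3.0014 bits


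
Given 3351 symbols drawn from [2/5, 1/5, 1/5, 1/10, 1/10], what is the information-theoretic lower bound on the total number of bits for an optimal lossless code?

Entropy H = 2.1219 bits/symbol
Minimum bits = H × n = 2.1219 × 3351
= 7110.58 bits


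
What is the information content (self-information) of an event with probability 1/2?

Information content I(x) = -log₂(p(x))
I = -log₂(1/2) = -log₂(0.5000)
I = 1.0000 bits


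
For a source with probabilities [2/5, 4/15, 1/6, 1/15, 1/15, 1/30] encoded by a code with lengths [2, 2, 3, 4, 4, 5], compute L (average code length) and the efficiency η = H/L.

Average length L = Σ p_i × l_i = 2.5333 bits
Entropy H = 2.1526 bits
Efficiency η = H/L × 100% = 84.97%


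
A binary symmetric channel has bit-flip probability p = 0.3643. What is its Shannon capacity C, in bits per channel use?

For BSC with error probability p:
C = 1 - H(p) where H(p) is binary entropy
H(0.3643) = -0.3643 × log₂(0.3643) - 0.6357 × log₂(0.6357)
H(p) = 0.9462
C = 1 - 0.9462 = 0.0538 bits/use


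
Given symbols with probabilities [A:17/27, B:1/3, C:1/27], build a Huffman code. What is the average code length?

Huffman tree construction:
Combine smallest probabilities repeatedly
Resulting codes:
  A: 1 (length 1)
  B: 01 (length 2)
  C: 00 (length 2)
Average length = Σ p(s) × length(s) = 1.3704 bits


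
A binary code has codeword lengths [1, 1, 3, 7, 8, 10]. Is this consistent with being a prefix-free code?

Kraft inequality: Σ 2^(-l_i) ≤ 1 for prefix-free code
Calculating: 2^(-1) + 2^(-1) + 2^(-3) + 2^(-7) + 2^(-8) + 2^(-10)
= 0.5 + 0.5 + 0.125 + 0.0078125 + 0.00390625 + 0.0009765625
= 1.1377
Since 1.1377 > 1, prefix-free code does not exist


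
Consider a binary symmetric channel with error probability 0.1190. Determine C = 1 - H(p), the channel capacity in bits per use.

For BSC with error probability p:
C = 1 - H(p) where H(p) is binary entropy
H(0.1190) = -0.1190 × log₂(0.1190) - 0.8810 × log₂(0.8810)
H(p) = 0.5265
C = 1 - 0.5265 = 0.4735 bits/use


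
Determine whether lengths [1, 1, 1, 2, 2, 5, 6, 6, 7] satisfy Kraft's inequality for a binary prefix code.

Kraft inequality: Σ 2^(-l_i) ≤ 1 for prefix-free code
Calculating: 2^(-1) + 2^(-1) + 2^(-1) + 2^(-2) + 2^(-2) + 2^(-5) + 2^(-6) + 2^(-6) + 2^(-7)
= 0.5 + 0.5 + 0.5 + 0.25 + 0.25 + 0.03125 + 0.015625 + 0.015625 + 0.0078125
= 2.0703
Since 2.0703 > 1, prefix-free code does not exist


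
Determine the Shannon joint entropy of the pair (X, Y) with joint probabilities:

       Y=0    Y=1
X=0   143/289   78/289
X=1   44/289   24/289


H(X,Y) = -Σ p(x,y) log₂ p(x,y)
  p(0,0)=143/289: -0.4948 × log₂(0.4948) = 0.5023
  p(0,1)=78/289: -0.2699 × log₂(0.2699) = 0.5100
  p(1,0)=44/289: -0.1522 × log₂(0.1522) = 0.4134
  p(1,1)=24/289: -0.0830 × log₂(0.0830) = 0.2981
H(X,Y) = 1.7238 bits


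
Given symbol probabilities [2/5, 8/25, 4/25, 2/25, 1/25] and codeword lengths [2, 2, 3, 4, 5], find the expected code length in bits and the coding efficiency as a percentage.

Average length L = Σ p_i × l_i = 2.4400 bits
Entropy H = 1.9551 bits
Efficiency η = H/L × 100% = 80.13%


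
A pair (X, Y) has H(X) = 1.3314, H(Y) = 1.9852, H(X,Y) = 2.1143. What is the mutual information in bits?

I(X;Y) = H(X) + H(Y) - H(X,Y)
I(X;Y) = 1.3314 + 1.9852 - 2.1143 = 1.2023 bits


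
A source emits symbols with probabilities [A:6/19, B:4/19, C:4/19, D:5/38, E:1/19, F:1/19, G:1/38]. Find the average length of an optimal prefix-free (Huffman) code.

Huffman tree construction:
Combine smallest probabilities repeatedly
Resulting codes:
  A: 11 (length 2)
  B: 00 (length 2)
  C: 01 (length 2)
  D: 100 (length 3)
  E: 10111 (length 5)
  F: 1010 (length 4)
  G: 10110 (length 5)
Average length = Σ p(s) × length(s) = 2.4737 bits


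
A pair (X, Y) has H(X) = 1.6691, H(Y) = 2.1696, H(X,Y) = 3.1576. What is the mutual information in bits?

I(X;Y) = H(X) + H(Y) - H(X,Y)
I(X;Y) = 1.6691 + 2.1696 - 3.1576 = 0.6811 bits


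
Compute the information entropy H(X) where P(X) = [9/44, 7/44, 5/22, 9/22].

H(X) = -Σ p(x) log₂ p(x)
  -9/44 × log₂(9/44) = 0.4683
  -7/44 × log₂(7/44) = 0.4219
  -5/22 × log₂(5/22) = 0.4858
  -9/22 × log₂(9/22) = 0.5275
H(X) = 1.9036 bits


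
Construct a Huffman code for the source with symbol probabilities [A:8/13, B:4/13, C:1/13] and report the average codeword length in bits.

Huffman tree construction:
Combine smallest probabilities repeatedly
Resulting codes:
  A: 1 (length 1)
  B: 01 (length 2)
  C: 00 (length 2)
Average length = Σ p(s) × length(s) = 1.3846 bits


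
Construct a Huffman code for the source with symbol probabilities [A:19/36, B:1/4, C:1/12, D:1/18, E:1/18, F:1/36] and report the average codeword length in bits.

Huffman tree construction:
Combine smallest probabilities repeatedly
Resulting codes:
  A: 1 (length 1)
  B: 01 (length 2)
  C: 0011 (length 4)
  D: 0001 (length 4)
  E: 0010 (length 4)
  F: 0000 (length 4)
Average length = Σ p(s) × length(s) = 1.9167 bits


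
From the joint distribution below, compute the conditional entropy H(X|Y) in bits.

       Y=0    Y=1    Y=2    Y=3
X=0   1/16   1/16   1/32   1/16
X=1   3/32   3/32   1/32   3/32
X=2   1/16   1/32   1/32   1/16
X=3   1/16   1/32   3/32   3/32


H(X|Y) = Σ_y p(y) H(X|Y=y)
  p(Y=0) = 9/32, H(X|Y=0) = 1.9749
  p(Y=1) = 7/32, H(X|Y=1) = 1.8424
  p(Y=2) = 3/16, H(X|Y=2) = 1.7925
  p(Y=3) = 5/16, H(X|Y=3) = 1.9710
H(X|Y) = 0.2812×1.9749 + 0.2188×1.8424 + 0.1875×1.7925 + 0.3125×1.9710 = 1.9105 bits


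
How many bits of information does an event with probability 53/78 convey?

Information content I(x) = -log₂(p(x))
I = -log₂(53/78) = -log₂(0.6795)
I = 0.5575 bits


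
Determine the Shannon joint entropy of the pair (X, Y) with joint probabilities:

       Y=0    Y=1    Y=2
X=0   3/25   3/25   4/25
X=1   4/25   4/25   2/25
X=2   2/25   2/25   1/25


H(X,Y) = -Σ p(x,y) log₂ p(x,y)
  p(0,0)=3/25: -0.1200 × log₂(0.1200) = 0.3671
  p(0,1)=3/25: -0.1200 × log₂(0.1200) = 0.3671
  p(0,2)=4/25: -0.1600 × log₂(0.1600) = 0.4230
  p(1,0)=4/25: -0.1600 × log₂(0.1600) = 0.4230
  p(1,1)=4/25: -0.1600 × log₂(0.1600) = 0.4230
  p(1,2)=2/25: -0.0800 × log₂(0.0800) = 0.2915
  p(2,0)=2/25: -0.0800 × log₂(0.0800) = 0.2915
  p(2,1)=2/25: -0.0800 × log₂(0.0800) = 0.2915
  p(2,2)=1/25: -0.0400 × log₂(0.0400) = 0.1858
H(X,Y) = 3.0635 bits


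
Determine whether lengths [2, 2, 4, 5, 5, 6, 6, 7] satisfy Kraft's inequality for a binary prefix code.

Kraft inequality: Σ 2^(-l_i) ≤ 1 for prefix-free code
Calculating: 2^(-2) + 2^(-2) + 2^(-4) + 2^(-5) + 2^(-5) + 2^(-6) + 2^(-6) + 2^(-7)
= 0.25 + 0.25 + 0.0625 + 0.03125 + 0.03125 + 0.015625 + 0.015625 + 0.0078125
= 0.6641
Since 0.6641 ≤ 1, prefix-free code exists


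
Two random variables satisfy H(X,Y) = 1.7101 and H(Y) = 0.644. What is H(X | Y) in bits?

Chain rule: H(X,Y) = H(X|Y) + H(Y)
H(X|Y) = H(X,Y) - H(Y) = 1.7101 - 0.644 = 1.0661 bits


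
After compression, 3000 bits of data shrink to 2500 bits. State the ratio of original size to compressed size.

Compression ratio = Original / Compressed
= 3000 / 2500 = 1.20:1


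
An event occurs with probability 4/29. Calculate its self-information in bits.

Information content I(x) = -log₂(p(x))
I = -log₂(4/29) = -log₂(0.1379)
I = 2.8580 bits


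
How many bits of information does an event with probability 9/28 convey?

Information content I(x) = -log₂(p(x))
I = -log₂(9/28) = -log₂(0.3214)
I = 1.6374 bits


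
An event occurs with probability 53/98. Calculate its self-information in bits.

Information content I(x) = -log₂(p(x))
I = -log₂(53/98) = -log₂(0.5408)
I = 0.8868 bits


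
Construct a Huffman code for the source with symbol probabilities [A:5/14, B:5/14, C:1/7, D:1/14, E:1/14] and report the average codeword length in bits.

Huffman tree construction:
Combine smallest probabilities repeatedly
Resulting codes:
  A: 11 (length 2)
  B: 0 (length 1)
  C: 100 (length 3)
  D: 1010 (length 4)
  E: 1011 (length 4)
Average length = Σ p(s) × length(s) = 2.0714 bits


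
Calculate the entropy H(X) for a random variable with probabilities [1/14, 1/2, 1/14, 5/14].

H(X) = -Σ p(x) log₂ p(x)
  -1/14 × log₂(1/14) = 0.2720
  -1/2 × log₂(1/2) = 0.5000
  -1/14 × log₂(1/14) = 0.2720
  -5/14 × log₂(5/14) = 0.5305
H(X) = 1.5744 bits


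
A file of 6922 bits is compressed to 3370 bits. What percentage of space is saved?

Space savings = (1 - Compressed/Original) × 100%
= (1 - 3370/6922) × 100%
= 51.31%


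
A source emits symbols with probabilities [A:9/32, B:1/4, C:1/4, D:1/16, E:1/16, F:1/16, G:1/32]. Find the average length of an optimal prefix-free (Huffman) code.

Huffman tree construction:
Combine smallest probabilities repeatedly
Resulting codes:
  A: 11 (length 2)
  B: 01 (length 2)
  C: 10 (length 2)
  D: 0001 (length 4)
  E: 0010 (length 4)
  F: 0011 (length 4)
  G: 0000 (length 4)
Average length = Σ p(s) × length(s) = 2.4375 bits


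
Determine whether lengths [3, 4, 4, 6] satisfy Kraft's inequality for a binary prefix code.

Kraft inequality: Σ 2^(-l_i) ≤ 1 for prefix-free code
Calculating: 2^(-3) + 2^(-4) + 2^(-4) + 2^(-6)
= 0.125 + 0.0625 + 0.0625 + 0.015625
= 0.2656
Since 0.2656 ≤ 1, prefix-free code exists


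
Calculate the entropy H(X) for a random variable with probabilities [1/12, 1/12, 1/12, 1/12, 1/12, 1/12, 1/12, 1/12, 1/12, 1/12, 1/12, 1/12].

H(X) = -Σ p(x) log₂ p(x)
  -1/12 × log₂(1/12) = 0.2987
  -1/12 × log₂(1/12) = 0.2987
  -1/12 × log₂(1/12) = 0.2987
  -1/12 × log₂(1/12) = 0.2987
  -1/12 × log₂(1/12) = 0.2987
  -1/12 × log₂(1/12) = 0.2987
  -1/12 × log₂(1/12) = 0.2987
  -1/12 × log₂(1/12) = 0.2987
  -1/12 × log₂(1/12) = 0.2987
  -1/12 × log₂(1/12) = 0.2987
  -1/12 × log₂(1/12) = 0.2987
  -1/12 × log₂(1/12) = 0.2987
H(X) = 3.5850 bits


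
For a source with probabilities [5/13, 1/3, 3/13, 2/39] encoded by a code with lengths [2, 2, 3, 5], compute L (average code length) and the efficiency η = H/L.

Average length L = Σ p_i × l_i = 2.3846 bits
Entropy H = 1.7665 bits
Efficiency η = H/L × 100% = 74.08%


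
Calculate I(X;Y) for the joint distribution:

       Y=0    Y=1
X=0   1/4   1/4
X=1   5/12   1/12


H(X) = 1.0000, H(Y) = 0.9183, H(X,Y) = 1.8250
I(X;Y) = H(X) + H(Y) - H(X,Y) = 0.0933 bits


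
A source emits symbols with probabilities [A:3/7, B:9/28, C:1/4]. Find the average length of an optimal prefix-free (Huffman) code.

Huffman tree construction:
Combine smallest probabilities repeatedly
Resulting codes:
  A: 0 (length 1)
  B: 11 (length 2)
  C: 10 (length 2)
Average length = Σ p(s) × length(s) = 1.5714 bits


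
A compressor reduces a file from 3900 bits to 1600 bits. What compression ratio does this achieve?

Compression ratio = Original / Compressed
= 3900 / 1600 = 2.44:1


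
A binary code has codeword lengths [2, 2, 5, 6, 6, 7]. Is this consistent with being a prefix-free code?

Kraft inequality: Σ 2^(-l_i) ≤ 1 for prefix-free code
Calculating: 2^(-2) + 2^(-2) + 2^(-5) + 2^(-6) + 2^(-6) + 2^(-7)
= 0.25 + 0.25 + 0.03125 + 0.015625 + 0.015625 + 0.0078125
= 0.5703
Since 0.5703 ≤ 1, prefix-free code exists


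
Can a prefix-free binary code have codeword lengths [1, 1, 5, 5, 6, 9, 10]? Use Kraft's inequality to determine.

Kraft inequality: Σ 2^(-l_i) ≤ 1 for prefix-free code
Calculating: 2^(-1) + 2^(-1) + 2^(-5) + 2^(-5) + 2^(-6) + 2^(-9) + 2^(-10)
= 0.5 + 0.5 + 0.03125 + 0.03125 + 0.015625 + 0.001953125 + 0.0009765625
= 1.0811
Since 1.0811 > 1, prefix-free code does not exist


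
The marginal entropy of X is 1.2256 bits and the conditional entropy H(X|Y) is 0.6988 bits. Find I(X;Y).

I(X;Y) = H(X) - H(X|Y)
I(X;Y) = 1.2256 - 0.6988 = 0.5268 bits


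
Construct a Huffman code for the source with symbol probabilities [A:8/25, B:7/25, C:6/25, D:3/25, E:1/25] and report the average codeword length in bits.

Huffman tree construction:
Combine smallest probabilities repeatedly
Resulting codes:
  A: 11 (length 2)
  B: 10 (length 2)
  C: 01 (length 2)
  D: 001 (length 3)
  E: 000 (length 3)
Average length = Σ p(s) × length(s) = 2.1600 bits


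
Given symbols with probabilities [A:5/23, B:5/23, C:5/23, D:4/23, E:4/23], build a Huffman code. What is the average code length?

Huffman tree construction:
Combine smallest probabilities repeatedly
Resulting codes:
  A: 00 (length 2)
  B: 01 (length 2)
  C: 10 (length 2)
  D: 110 (length 3)
  E: 111 (length 3)
Average length = Σ p(s) × length(s) = 2.3478 bits


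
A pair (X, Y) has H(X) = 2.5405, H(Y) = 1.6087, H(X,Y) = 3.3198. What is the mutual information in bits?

I(X;Y) = H(X) + H(Y) - H(X,Y)
I(X;Y) = 2.5405 + 1.6087 - 3.3198 = 0.8294 bits


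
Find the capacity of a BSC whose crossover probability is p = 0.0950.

For BSC with error probability p:
C = 1 - H(p) where H(p) is binary entropy
H(0.0950) = -0.0950 × log₂(0.0950) - 0.9050 × log₂(0.9050)
H(p) = 0.4529
C = 1 - 0.4529 = 0.5471 bits/use


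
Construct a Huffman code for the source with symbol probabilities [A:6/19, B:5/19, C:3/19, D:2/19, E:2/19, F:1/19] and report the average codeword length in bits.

Huffman tree construction:
Combine smallest probabilities repeatedly
Resulting codes:
  A: 11 (length 2)
  B: 01 (length 2)
  C: 101 (length 3)
  D: 001 (length 3)
  E: 100 (length 3)
  F: 000 (length 3)
Average length = Σ p(s) × length(s) = 2.4211 bits


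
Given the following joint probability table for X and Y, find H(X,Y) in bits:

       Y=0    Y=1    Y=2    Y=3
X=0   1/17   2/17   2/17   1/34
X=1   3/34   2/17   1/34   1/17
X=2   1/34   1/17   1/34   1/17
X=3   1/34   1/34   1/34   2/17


H(X,Y) = -Σ p(x,y) log₂ p(x,y)
  p(0,0)=1/17: -0.0588 × log₂(0.0588) = 0.2404
  p(0,1)=2/17: -0.1176 × log₂(0.1176) = 0.3632
  p(0,2)=2/17: -0.1176 × log₂(0.1176) = 0.3632
  p(0,3)=1/34: -0.0294 × log₂(0.0294) = 0.1496
  p(1,0)=3/34: -0.0882 × log₂(0.0882) = 0.3090
  p(1,1)=2/17: -0.1176 × log₂(0.1176) = 0.3632
  p(1,2)=1/34: -0.0294 × log₂(0.0294) = 0.1496
  p(1,3)=1/17: -0.0588 × log₂(0.0588) = 0.2404
  p(2,0)=1/34: -0.0294 × log₂(0.0294) = 0.1496
  p(2,1)=1/17: -0.0588 × log₂(0.0588) = 0.2404
  p(2,2)=1/34: -0.0294 × log₂(0.0294) = 0.1496
  p(2,3)=1/17: -0.0588 × log₂(0.0588) = 0.2404
  p(3,0)=1/34: -0.0294 × log₂(0.0294) = 0.1496
  p(3,1)=1/34: -0.0294 × log₂(0.0294) = 0.1496
  p(3,2)=1/34: -0.0294 × log₂(0.0294) = 0.1496
  p(3,3)=2/17: -0.1176 × log₂(0.1176) = 0.3632
H(X,Y) = 3.7711 bits


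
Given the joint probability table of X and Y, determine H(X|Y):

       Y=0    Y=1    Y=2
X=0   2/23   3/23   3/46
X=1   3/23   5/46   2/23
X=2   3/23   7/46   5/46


H(X|Y) = Σ_y p(y) H(X|Y=y)
  p(Y=0) = 8/23, H(X|Y=0) = 1.5613
  p(Y=1) = 9/23, H(X|Y=1) = 1.5715
  p(Y=2) = 6/23, H(X|Y=2) = 1.5546
H(X|Y) = 0.3478×1.5613 + 0.3913×1.5715 + 0.2609×1.5546 = 1.5635 bits


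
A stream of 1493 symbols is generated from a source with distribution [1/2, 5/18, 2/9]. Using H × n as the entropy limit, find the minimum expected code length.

Entropy H = 1.4955 bits/symbol
Minimum bits = H × n = 1.4955 × 1493
= 2232.84 bits


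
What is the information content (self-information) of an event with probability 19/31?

Information content I(x) = -log₂(p(x))
I = -log₂(19/31) = -log₂(0.6129)
I = 0.7063 bits


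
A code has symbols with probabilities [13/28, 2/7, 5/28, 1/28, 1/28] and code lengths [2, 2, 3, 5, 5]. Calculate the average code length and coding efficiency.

Average length L = Σ p_i × l_i = 2.3929 bits
Entropy H = 1.8175 bits
Efficiency η = H/L × 100% = 75.96%


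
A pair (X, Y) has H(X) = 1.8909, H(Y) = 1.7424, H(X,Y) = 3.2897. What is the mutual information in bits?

I(X;Y) = H(X) + H(Y) - H(X,Y)
I(X;Y) = 1.8909 + 1.7424 - 3.2897 = 0.3436 bits


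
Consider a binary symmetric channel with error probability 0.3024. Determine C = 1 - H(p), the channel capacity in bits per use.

For BSC with error probability p:
C = 1 - H(p) where H(p) is binary entropy
H(0.3024) = -0.3024 × log₂(0.3024) - 0.6976 × log₂(0.6976)
H(p) = 0.8842
C = 1 - 0.8842 = 0.1158 bits/use


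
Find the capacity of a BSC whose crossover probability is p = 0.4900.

For BSC with error probability p:
C = 1 - H(p) where H(p) is binary entropy
H(0.4900) = -0.4900 × log₂(0.4900) - 0.5100 × log₂(0.5100)
H(p) = 0.9997
C = 1 - 0.9997 = 0.0003 bits/use


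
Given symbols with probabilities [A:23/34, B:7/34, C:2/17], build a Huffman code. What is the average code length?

Huffman tree construction:
Combine smallest probabilities repeatedly
Resulting codes:
  A: 1 (length 1)
  B: 01 (length 2)
  C: 00 (length 2)
Average length = Σ p(s) × length(s) = 1.3235 bits


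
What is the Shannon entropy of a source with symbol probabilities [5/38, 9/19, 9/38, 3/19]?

H(X) = -Σ p(x) log₂ p(x)
  -5/38 × log₂(5/38) = 0.3850
  -9/19 × log₂(9/19) = 0.5106
  -9/38 × log₂(9/38) = 0.4922
  -3/19 × log₂(3/19) = 0.4205
H(X) = 1.8083 bits


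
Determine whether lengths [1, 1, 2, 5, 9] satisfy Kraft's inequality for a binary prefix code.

Kraft inequality: Σ 2^(-l_i) ≤ 1 for prefix-free code
Calculating: 2^(-1) + 2^(-1) + 2^(-2) + 2^(-5) + 2^(-9)
= 0.5 + 0.5 + 0.25 + 0.03125 + 0.001953125
= 1.2832
Since 1.2832 > 1, prefix-free code does not exist


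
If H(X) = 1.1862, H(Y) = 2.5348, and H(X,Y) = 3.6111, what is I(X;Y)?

I(X;Y) = H(X) + H(Y) - H(X,Y)
I(X;Y) = 1.1862 + 2.5348 - 3.6111 = 0.1099 bits


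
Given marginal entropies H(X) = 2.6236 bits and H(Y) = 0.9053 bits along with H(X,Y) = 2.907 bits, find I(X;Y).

I(X;Y) = H(X) + H(Y) - H(X,Y)
I(X;Y) = 2.6236 + 0.9053 - 2.907 = 0.6219 bits


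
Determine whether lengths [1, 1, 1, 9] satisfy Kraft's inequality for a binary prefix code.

Kraft inequality: Σ 2^(-l_i) ≤ 1 for prefix-free code
Calculating: 2^(-1) + 2^(-1) + 2^(-1) + 2^(-9)
= 0.5 + 0.5 + 0.5 + 0.001953125
= 1.5020
Since 1.5020 > 1, prefix-free code does not exist


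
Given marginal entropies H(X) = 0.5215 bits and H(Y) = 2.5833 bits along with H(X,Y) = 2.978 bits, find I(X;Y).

I(X;Y) = H(X) + H(Y) - H(X,Y)
I(X;Y) = 0.5215 + 2.5833 - 2.978 = 0.1268 bits


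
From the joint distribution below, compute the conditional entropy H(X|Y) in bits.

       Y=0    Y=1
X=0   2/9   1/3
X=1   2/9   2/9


H(X|Y) = Σ_y p(y) H(X|Y=y)
  p(Y=0) = 4/9, H(X|Y=0) = 1.0000
  p(Y=1) = 5/9, H(X|Y=1) = 0.9710
H(X|Y) = 0.4444×1.0000 + 0.5556×0.9710 = 0.9839 bits


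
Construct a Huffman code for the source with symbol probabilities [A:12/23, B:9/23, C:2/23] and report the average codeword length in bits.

Huffman tree construction:
Combine smallest probabilities repeatedly
Resulting codes:
  A: 1 (length 1)
  B: 01 (length 2)
  C: 00 (length 2)
Average length = Σ p(s) × length(s) = 1.4783 bits


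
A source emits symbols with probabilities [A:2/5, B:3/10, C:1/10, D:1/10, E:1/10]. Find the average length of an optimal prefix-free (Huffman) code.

Huffman tree construction:
Combine smallest probabilities repeatedly
Resulting codes:
  A: 0 (length 1)
  B: 10 (length 2)
  C: 1110 (length 4)
  D: 1111 (length 4)
  E: 110 (length 3)
Average length = Σ p(s) × length(s) = 2.1000 bits


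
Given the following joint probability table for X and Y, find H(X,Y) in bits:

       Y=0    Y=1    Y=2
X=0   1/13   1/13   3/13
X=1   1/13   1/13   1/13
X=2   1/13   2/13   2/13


H(X,Y) = -Σ p(x,y) log₂ p(x,y)
  p(0,0)=1/13: -0.0769 × log₂(0.0769) = 0.2846
  p(0,1)=1/13: -0.0769 × log₂(0.0769) = 0.2846
  p(0,2)=3/13: -0.2308 × log₂(0.2308) = 0.4882
  p(1,0)=1/13: -0.0769 × log₂(0.0769) = 0.2846
  p(1,1)=1/13: -0.0769 × log₂(0.0769) = 0.2846
  p(1,2)=1/13: -0.0769 × log₂(0.0769) = 0.2846
  p(2,0)=1/13: -0.0769 × log₂(0.0769) = 0.2846
  p(2,1)=2/13: -0.1538 × log₂(0.1538) = 0.4155
  p(2,2)=2/13: -0.1538 × log₂(0.1538) = 0.4155
H(X,Y) = 3.0270 bits
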